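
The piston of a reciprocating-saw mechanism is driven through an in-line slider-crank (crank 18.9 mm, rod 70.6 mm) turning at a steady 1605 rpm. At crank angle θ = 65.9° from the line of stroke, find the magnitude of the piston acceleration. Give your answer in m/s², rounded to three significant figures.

121

ω = 2π·1605/60 = 168.1 rad/s
x(θ) = r cosθ + √(L² − r² sin²θ); with ω constant, a = ω²·d²x/dθ².
d²x/dθ² = −r cosθ − r²(cos2θ)/√u − r⁴ sin²2θ/(4u^{3/2}),  u = L² − r² sin²θ = 0.00468671 m².
Substituting r = 0.0189 m, L = 0.0706 m, θ = 65.9°: d²x/dθ² = -0.0042948 m.
a = ω²·d²x/dθ² = (168.1)²·(-0.0042948) = -121.33 m/s²;  |a| = 121.33 m/s².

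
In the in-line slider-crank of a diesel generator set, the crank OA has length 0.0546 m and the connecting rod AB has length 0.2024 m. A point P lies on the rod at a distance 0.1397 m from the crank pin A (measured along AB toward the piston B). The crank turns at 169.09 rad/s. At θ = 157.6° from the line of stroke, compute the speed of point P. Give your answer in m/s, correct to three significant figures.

3.93

ω = 169.1 rad/s.  Crank-pin speed |V_A| = rω = 9.2323 m/s, perpendicular to OA.
Rod angle: sinφ = −(r/L) sinθ ⇒ φ = -5.900°; ω_rod = −rω cosθ/√(L²−r²sin²θ) = +42.397 rad/s.
V_P = V_A + ω_rod × AP, with AP = 0.1397 m along the rod.
Components: V_Px = −rω sinθ − a·ω_rod·sinφ = -2.9093 m/s;  V_Py = rω cosθ + a·ω_rod·cosφ = -2.6442 m/s.
|V_P| = √(V_Px² + V_Py²) = 3.9314 m/s.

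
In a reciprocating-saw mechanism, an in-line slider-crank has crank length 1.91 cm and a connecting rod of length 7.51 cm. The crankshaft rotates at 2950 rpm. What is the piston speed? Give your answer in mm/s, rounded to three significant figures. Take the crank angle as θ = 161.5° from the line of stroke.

1420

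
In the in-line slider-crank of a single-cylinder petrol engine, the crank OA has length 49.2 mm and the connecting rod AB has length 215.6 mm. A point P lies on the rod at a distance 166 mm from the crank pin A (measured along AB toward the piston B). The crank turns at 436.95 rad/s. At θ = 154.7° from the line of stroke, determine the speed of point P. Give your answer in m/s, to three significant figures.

ω = 436.9 rad/s.  Crank-pin speed |V_A| = rω = 21.498 m/s, perpendicular to OA.
Rod angle: sinφ = −(r/L) sinθ ⇒ φ = -5.597°; ω_rod = −rω cosθ/√(L²−r²sin²θ) = +90.58 rad/s.
V_P = V_A + ω_rod × AP, with AP = 0.166 m along the rod.
Components: V_Px = −rω sinθ − a·ω_rod·sinφ = -7.7209 m/s;  V_Py = rω cosθ + a·ω_rod·cosφ = -4.4713 m/s.
|V_P| = √(V_Px² + V_Py²) = 8.9222 m/s.

8.92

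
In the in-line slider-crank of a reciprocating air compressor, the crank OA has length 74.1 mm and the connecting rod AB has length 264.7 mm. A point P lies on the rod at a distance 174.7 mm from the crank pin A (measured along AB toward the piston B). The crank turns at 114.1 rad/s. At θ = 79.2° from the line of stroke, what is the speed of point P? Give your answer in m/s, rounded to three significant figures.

ω = 114.1 rad/s.  Crank-pin speed |V_A| = rω = 8.4548 m/s, perpendicular to OA.
Rod angle: sinφ = −(r/L) sinθ ⇒ φ = -15.961°; ω_rod = −rω cosθ/√(L²−r²sin²θ) = -6.2251 rad/s.
V_P = V_A + ω_rod × AP, with AP = 0.1747 m along the rod.
Components: V_Px = −rω sinθ − a·ω_rod·sinφ = -8.6041 m/s;  V_Py = rω cosθ + a·ω_rod·cosφ = +0.53866 m/s.
|V_P| = √(V_Px² + V_Py²) = 8.6209 m/s.

8.62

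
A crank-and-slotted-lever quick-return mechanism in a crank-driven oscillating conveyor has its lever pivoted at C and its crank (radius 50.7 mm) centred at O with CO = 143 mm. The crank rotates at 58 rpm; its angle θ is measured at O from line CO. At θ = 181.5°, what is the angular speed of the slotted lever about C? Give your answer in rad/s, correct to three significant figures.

3.33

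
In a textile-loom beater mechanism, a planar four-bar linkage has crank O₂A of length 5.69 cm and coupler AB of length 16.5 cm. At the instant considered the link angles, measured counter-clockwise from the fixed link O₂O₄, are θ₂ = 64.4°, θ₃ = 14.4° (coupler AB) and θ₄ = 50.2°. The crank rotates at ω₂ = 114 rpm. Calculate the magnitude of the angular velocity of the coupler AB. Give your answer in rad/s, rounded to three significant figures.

1.73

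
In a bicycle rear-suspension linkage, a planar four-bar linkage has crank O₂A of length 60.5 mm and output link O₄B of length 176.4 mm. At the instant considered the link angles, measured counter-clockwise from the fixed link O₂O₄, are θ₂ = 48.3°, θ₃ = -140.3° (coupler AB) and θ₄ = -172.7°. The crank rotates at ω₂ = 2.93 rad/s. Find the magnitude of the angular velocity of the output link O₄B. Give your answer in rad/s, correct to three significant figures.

ω₂ = 2.93 rad/s
Differentiating the loop-closure r₂e^{iθ₂}+r₃e^{iθ₃}=r₁+r₄e^{iθ₄} gives r₂ω₂e^{iθ₂}+r₃ω₃e^{iθ₃}=r₄ω₄e^{iθ₄}.
Eliminating the other unknown: ω₄ = r₂ω₂ sin(θ₂−θ₃) / [r₄ sin(θ₄−θ₃)].
Numerator sine = -0.14954; denominator sine = -0.53583.
Result = 0.0605·2.93·(-0.14954) / (0.1764·(-0.53583)) = +0.28044 rad/s; magnitude 0.28044 rad/s.

0.280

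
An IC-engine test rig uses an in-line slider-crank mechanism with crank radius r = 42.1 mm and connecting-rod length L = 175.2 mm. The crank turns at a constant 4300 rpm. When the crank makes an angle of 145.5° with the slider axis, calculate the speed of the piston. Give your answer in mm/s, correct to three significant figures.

8590

ω = 2π·4300/60 = 450.3 rad/s
For an in-line slider-crank, x = r cosθ + √(L² − r² sin²θ), so v = −rω sinθ·[1 + r cosθ/√(L² − r² sin²θ)].
With r = 0.0421 m, L = 0.1752 m, θ = 145.5°: √(L² − r² sin²θ) = 0.17357 m.
v = −0.0421·450.3·0.56641·[1 + 0.0421·-0.82413/0.17357] = -8.5912 m/s.
|v| = 8.5912 m/s = 8591.2 mm/s.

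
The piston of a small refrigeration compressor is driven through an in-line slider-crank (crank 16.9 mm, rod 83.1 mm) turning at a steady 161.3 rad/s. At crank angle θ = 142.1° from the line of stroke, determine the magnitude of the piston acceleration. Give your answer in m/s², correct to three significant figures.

324

ω = 161.3 rad/s
x(θ) = r cosθ + √(L² − r² sin²θ); with ω constant, a = ω²·d²x/dθ².
d²x/dθ² = −r cosθ − r²(cos2θ)/√u − r⁴ sin²2θ/(4u^{3/2}),  u = L² − r² sin²θ = 0.00679784 m².
Substituting r = 0.0169 m, L = 0.0831 m, θ = 142.1°: d²x/dθ² = +0.012452 m.
a = ω²·d²x/dθ² = (161.3)²·(+0.012452) = +323.96 m/s²;  |a| = 323.96 m/s².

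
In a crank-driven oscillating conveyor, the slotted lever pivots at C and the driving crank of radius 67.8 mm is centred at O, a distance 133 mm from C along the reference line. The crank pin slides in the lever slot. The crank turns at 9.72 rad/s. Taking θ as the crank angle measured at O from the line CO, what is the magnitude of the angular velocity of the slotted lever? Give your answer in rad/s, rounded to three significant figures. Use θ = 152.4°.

5.23

ω = 9.72 rad/s
Crank pin A relative to C: A = (d + r cosθ, r sinθ); lever angle φ = atan2(r sinθ, d + r cosθ).
Differentiating tanφ: φ̇ = rω(d cosθ + r)/(d² + r² + 2dr cosθ).
d² + r² + 2dr cosθ = |CA|² = 0.00630334 m²;  d cosθ + r = -0.050065 m.
|ω_lever| = |0.0678·9.72·-0.050065| / 0.00630334 = 5.2343 rad/s.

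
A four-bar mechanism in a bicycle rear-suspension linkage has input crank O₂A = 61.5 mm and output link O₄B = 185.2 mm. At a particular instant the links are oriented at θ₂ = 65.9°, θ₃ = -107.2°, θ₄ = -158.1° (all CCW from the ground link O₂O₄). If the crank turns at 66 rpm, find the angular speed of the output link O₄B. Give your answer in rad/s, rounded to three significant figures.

0.355

ω₂ = 6.912 rad/s (from 66 rpm).
Differentiating the loop-closure r₂e^{iθ₂}+r₃e^{iθ₃}=r₁+r₄e^{iθ₄} gives r₂ω₂e^{iθ₂}+r₃ω₃e^{iθ₃}=r₄ω₄e^{iθ₄}.
Eliminating the other unknown: ω₄ = r₂ω₂ sin(θ₂−θ₃) / [r₄ sin(θ₄−θ₃)].
Numerator sine = +0.12014; denominator sine = -0.77605.
Result = 0.0615·6.912·(+0.12014) / (0.1852·(-0.77605)) = -0.3553 rad/s; magnitude 0.3553 rad/s.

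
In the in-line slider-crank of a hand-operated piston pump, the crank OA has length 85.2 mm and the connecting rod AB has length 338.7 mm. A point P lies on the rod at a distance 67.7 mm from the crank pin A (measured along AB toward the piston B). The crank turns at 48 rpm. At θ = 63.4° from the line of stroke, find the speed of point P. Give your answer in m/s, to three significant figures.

ω = 5.027 rad/s.  Crank-pin speed |V_A| = rω = 0.42826 m/s, perpendicular to OA.
Rod angle: sinφ = −(r/L) sinθ ⇒ φ = -12.998°; ω_rod = −rω cosθ/√(L²−r²sin²θ) = -0.58105 rad/s.
V_P = V_A + ω_rod × AP, with AP = 0.0677 m along the rod.
Components: V_Px = −rω sinθ − a·ω_rod·sinφ = -0.39178 m/s;  V_Py = rω cosθ + a·ω_rod·cosφ = +0.15343 m/s.
|V_P| = √(V_Px² + V_Py²) = 0.42075 m/s.

0.421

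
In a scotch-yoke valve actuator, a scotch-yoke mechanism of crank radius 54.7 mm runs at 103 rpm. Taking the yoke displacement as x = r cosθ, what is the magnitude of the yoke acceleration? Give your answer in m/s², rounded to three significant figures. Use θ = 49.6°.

ω = 10.79 rad/s (from 103 rpm).
x = r cosθ ⇒ ẍ = −rω² cosθ (ω constant).
|a| = rω²|cosθ| = 0.0547·(10.79)²·|cos 49.6°| = 4.1245 m/s².

4.12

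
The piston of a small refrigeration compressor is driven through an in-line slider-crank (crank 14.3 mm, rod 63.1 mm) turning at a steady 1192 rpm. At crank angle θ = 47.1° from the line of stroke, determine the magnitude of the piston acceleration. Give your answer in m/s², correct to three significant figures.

149

ω = 2π·1192/60 = 124.8 rad/s
x(θ) = r cosθ + √(L² − r² sin²θ); with ω constant, a = ω²·d²x/dθ².
d²x/dθ² = −r cosθ − r²(cos2θ)/√u − r⁴ sin²2θ/(4u^{3/2}),  u = L² − r² sin²θ = 0.00387188 m².
Substituting r = 0.0143 m, L = 0.0631 m, θ = 47.1°: d²x/dθ² = -0.0095368 m.
a = ω²·d²x/dθ² = (124.8)²·(-0.0095368) = -148.6 m/s²;  |a| = 148.6 m/s².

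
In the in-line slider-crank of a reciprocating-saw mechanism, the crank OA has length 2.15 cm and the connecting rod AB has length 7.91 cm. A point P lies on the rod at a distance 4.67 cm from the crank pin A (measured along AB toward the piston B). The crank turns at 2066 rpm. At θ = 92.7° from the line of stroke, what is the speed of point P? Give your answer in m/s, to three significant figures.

ω = 216.4 rad/s.  Crank-pin speed |V_A| = rω = 4.6515 m/s, perpendicular to OA.
Rod angle: sinφ = −(r/L) sinθ ⇒ φ = -15.754°; ω_rod = −rω cosθ/√(L²−r²sin²θ) = +2.8783 rad/s.
V_P = V_A + ω_rod × AP, with AP = 0.0467 m along the rod.
Components: V_Px = −rω sinθ − a·ω_rod·sinφ = -4.6099 m/s;  V_Py = rω cosθ + a·ω_rod·cosφ = -0.089752 m/s.
|V_P| = √(V_Px² + V_Py²) = 4.6108 m/s.

4.61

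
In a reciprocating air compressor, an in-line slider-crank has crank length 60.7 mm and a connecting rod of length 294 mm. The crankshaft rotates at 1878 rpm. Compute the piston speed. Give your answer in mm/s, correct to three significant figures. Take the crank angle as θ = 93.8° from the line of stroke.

ω = 2π·1878/60 = 196.7 rad/s
For an in-line slider-crank, x = r cosθ + √(L² − r² sin²θ), so v = −rω sinθ·[1 + r cosθ/√(L² − r² sin²θ)].
With r = 0.0607 m, L = 0.294 m, θ = 93.8°: √(L² − r² sin²θ) = 0.28769 m.
v = −0.0607·196.7·0.99780·[1 + 0.0607·-0.06627/0.28769] = -11.745 m/s.
|v| = 11.745 m/s = 11745 mm/s.

11700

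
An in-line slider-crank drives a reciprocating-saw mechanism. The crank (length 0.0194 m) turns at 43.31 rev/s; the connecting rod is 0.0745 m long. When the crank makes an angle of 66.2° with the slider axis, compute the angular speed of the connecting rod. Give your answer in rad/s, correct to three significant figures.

29.4

ω = 272.1 rad/s (converted from 43.31 rev/s).
The rod makes angle φ with the slider axis where L sinφ = r sinθ; differentiating, L cosφ·φ̇ = r ω cosθ.
L cosφ = √(L² − r² sin²θ) = 0.072355 m.
|ω_rod| = r ω |cosθ| / √(L² − r² sin²θ) = 0.0194·272.1·0.40355/0.072355 = 29.444 rad/s.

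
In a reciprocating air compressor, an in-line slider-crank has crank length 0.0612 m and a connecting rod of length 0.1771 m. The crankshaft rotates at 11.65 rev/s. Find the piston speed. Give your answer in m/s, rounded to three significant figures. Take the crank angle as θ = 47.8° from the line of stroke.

ω = 2π·11.7 = 73.2 rad/s
For an in-line slider-crank, x = r cosθ + √(L² − r² sin²θ), so v = −rω sinθ·[1 + r cosθ/√(L² − r² sin²θ)].
With r = 0.0612 m, L = 0.1771 m, θ = 47.8°: √(L² − r² sin²θ) = 0.1712 m.
v = −0.0612·73.2·0.74080·[1 + 0.0612·0.67172/0.1712] = -4.1155 m/s.
|v| = 4.1155 m/s.

4.12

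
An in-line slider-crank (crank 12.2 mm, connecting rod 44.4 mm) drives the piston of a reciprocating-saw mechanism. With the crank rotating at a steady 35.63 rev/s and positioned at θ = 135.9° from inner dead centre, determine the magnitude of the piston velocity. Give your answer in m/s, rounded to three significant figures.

1.52

ω = 2π·35.6 = 223.9 rad/s
For an in-line slider-crank, x = r cosθ + √(L² − r² sin²θ), so v = −rω sinθ·[1 + r cosθ/√(L² − r² sin²θ)].
With r = 0.0122 m, L = 0.0444 m, θ = 135.9°: √(L² − r² sin²θ) = 0.043581 m.
v = −0.0122·223.9·0.69591·[1 + 0.0122·-0.71813/0.043581] = -1.5186 m/s.
|v| = 1.5186 m/s.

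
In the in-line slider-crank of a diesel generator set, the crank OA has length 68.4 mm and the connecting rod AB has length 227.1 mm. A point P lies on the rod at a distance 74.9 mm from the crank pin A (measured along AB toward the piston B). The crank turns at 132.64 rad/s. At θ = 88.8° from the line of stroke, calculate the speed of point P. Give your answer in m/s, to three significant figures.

9.09

ω = 132.6 rad/s.  Crank-pin speed |V_A| = rω = 9.0726 m/s, perpendicular to OA.
Rod angle: sinφ = −(r/L) sinθ ⇒ φ = -17.525°; ω_rod = −rω cosθ/√(L²−r²sin²θ) = -0.87737 rad/s.
V_P = V_A + ω_rod × AP, with AP = 0.0749 m along the rod.
Components: V_Px = −rω sinθ − a·ω_rod·sinφ = -9.0904 m/s;  V_Py = rω cosθ + a·ω_rod·cosφ = +0.12734 m/s.
|V_P| = √(V_Px² + V_Py²) = 9.0913 m/s.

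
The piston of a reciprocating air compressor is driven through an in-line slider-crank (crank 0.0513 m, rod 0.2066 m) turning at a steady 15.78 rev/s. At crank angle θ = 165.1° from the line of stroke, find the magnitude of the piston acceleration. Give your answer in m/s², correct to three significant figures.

378

ω = 2π·15.8 = 99.15 rad/s
x(θ) = r cosθ + √(L² − r² sin²θ); with ω constant, a = ω²·d²x/dθ².
d²x/dθ² = −r cosθ − r²(cos2θ)/√u − r⁴ sin²2θ/(4u^{3/2}),  u = L² − r² sin²θ = 0.0425096 m².
Substituting r = 0.0513 m, L = 0.2066 m, θ = 165.1°: d²x/dθ² = +0.03845 m.
a = ω²·d²x/dθ² = (99.15)²·(+0.03845) = +377.98 m/s²;  |a| = 377.98 m/s².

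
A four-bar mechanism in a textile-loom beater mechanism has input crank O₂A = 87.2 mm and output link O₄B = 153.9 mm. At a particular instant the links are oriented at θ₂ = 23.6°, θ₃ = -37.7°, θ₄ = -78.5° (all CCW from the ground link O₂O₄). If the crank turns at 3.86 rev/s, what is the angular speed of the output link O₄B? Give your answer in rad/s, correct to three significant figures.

18.4

ω₂ = 24.25 rad/s (from 3.86 rev/s).
Differentiating the loop-closure r₂e^{iθ₂}+r₃e^{iθ₃}=r₁+r₄e^{iθ₄} gives r₂ω₂e^{iθ₂}+r₃ω₃e^{iθ₃}=r₄ω₄e^{iθ₄}.
Eliminating the other unknown: ω₄ = r₂ω₂ sin(θ₂−θ₃) / [r₄ sin(θ₄−θ₃)].
Numerator sine = +0.87715; denominator sine = -0.65342.
Result = 0.0872·24.25·(+0.87715) / (0.1539·(-0.65342)) = -18.447 rad/s; magnitude 18.447 rad/s.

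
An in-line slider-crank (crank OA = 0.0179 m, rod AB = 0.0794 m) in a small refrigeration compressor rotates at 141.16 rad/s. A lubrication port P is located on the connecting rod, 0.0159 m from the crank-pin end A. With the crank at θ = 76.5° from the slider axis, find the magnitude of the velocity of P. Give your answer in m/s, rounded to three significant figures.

2.53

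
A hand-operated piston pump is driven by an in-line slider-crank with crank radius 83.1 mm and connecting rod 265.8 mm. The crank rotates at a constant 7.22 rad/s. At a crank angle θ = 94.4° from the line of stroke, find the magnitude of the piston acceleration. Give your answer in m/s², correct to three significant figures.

1.74

ω = 7.22 rad/s
x(θ) = r cosθ + √(L² − r² sin²θ); with ω constant, a = ω²·d²x/dθ².
d²x/dθ² = −r cosθ − r²(cos2θ)/√u − r⁴ sin²2θ/(4u^{3/2}),  u = L² − r² sin²θ = 0.0637847 m².
Substituting r = 0.0831 m, L = 0.2658 m, θ = 94.4°: d²x/dθ² = +0.033379 m.
a = ω²·d²x/dθ² = (7.22)²·(+0.033379) = +1.74 m/s²;  |a| = 1.74 m/s².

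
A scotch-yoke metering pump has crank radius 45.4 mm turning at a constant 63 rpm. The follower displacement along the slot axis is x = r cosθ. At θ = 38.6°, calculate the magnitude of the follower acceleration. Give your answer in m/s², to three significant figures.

ω = 6.597 rad/s (from 63 rpm).
x = r cosθ ⇒ ẍ = −rω² cosθ (ω constant).
|a| = rω²|cosθ| = 0.0454·(6.597)²·|cos 38.6°| = 1.5443 m/s².

1.54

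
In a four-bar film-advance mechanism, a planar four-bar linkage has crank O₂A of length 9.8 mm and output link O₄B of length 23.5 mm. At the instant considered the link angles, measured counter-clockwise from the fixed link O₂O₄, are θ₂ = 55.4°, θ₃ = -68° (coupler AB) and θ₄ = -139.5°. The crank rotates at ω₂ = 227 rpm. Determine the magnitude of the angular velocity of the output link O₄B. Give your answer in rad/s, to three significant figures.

8.73

ω₂ = 23.77 rad/s (from 227 rpm).
Differentiating the loop-closure r₂e^{iθ₂}+r₃e^{iθ₃}=r₁+r₄e^{iθ₄} gives r₂ω₂e^{iθ₂}+r₃ω₃e^{iθ₃}=r₄ω₄e^{iθ₄}.
Eliminating the other unknown: ω₄ = r₂ω₂ sin(θ₂−θ₃) / [r₄ sin(θ₄−θ₃)].
Numerator sine = +0.83485; denominator sine = -0.94832.
Result = 0.0098·23.77·(+0.83485) / (0.0235·(-0.94832)) = -8.727 rad/s; magnitude 8.727 rad/s.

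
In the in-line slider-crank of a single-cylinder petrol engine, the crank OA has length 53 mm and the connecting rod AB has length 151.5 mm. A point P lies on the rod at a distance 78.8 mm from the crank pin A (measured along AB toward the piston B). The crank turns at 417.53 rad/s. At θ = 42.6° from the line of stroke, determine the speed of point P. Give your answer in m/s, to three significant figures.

18.8

ω = 417.5 rad/s.  Crank-pin speed |V_A| = rω = 22.129 m/s, perpendicular to OA.
Rod angle: sinφ = −(r/L) sinθ ⇒ φ = -13.697°; ω_rod = −rω cosθ/√(L²−r²sin²θ) = -110.67 rad/s.
V_P = V_A + ω_rod × AP, with AP = 0.0788 m along the rod.
Components: V_Px = −rω sinθ − a·ω_rod·sinφ = -17.044 m/s;  V_Py = rω cosθ + a·ω_rod·cosφ = +7.8166 m/s.
|V_P| = √(V_Px² + V_Py²) = 18.751 m/s.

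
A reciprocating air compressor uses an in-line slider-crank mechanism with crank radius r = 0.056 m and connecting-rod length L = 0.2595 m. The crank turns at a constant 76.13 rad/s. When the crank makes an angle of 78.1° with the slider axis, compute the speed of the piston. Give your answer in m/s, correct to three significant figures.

4.36

ω = 76.13 rad/s
For an in-line slider-crank, x = r cosθ + √(L² − r² sin²θ), so v = −rω sinθ·[1 + r cosθ/√(L² − r² sin²θ)].
With r = 0.056 m, L = 0.2595 m, θ = 78.1°: √(L² − r² sin²θ) = 0.25365 m.
v = −0.056·76.13·0.97851·[1 + 0.056·0.20620/0.25365] = -4.3616 m/s.
|v| = 4.3616 m/s.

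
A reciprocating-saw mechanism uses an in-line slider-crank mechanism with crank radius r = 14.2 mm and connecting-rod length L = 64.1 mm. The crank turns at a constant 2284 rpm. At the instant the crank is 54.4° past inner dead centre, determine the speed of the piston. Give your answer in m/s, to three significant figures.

3.12

ω = 2π·2284/60 = 239.2 rad/s
For an in-line slider-crank, x = r cosθ + √(L² − r² sin²θ), so v = −rω sinθ·[1 + r cosθ/√(L² − r² sin²θ)].
With r = 0.0142 m, L = 0.0641 m, θ = 54.4°: √(L² − r² sin²θ) = 0.063052 m.
v = −0.0142·239.2·0.81310·[1 + 0.0142·0.58212/0.063052] = -3.1236 m/s.
|v| = 3.1236 m/s.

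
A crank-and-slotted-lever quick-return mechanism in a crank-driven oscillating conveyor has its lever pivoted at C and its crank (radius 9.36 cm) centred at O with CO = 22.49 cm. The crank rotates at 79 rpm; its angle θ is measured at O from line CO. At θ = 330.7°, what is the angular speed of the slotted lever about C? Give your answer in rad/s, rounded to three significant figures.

2.34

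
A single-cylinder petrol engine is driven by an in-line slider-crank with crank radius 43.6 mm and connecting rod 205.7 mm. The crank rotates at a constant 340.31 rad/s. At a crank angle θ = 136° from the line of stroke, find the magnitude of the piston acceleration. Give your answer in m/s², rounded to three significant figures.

ω = 340.3 rad/s
x(θ) = r cosθ + √(L² − r² sin²θ); with ω constant, a = ω²·d²x/dθ².
d²x/dθ² = −r cosθ − r²(cos2θ)/√u − r⁴ sin²2θ/(4u^{3/2}),  u = L² − r² sin²θ = 0.0413952 m².
Substituting r = 0.0436 m, L = 0.2057 m, θ = 136°: d²x/dθ² = +0.03093 m.
a = ω²·d²x/dθ² = (340.3)²·(+0.03093) = +3582 m/s²;  |a| = 3582 m/s².

3580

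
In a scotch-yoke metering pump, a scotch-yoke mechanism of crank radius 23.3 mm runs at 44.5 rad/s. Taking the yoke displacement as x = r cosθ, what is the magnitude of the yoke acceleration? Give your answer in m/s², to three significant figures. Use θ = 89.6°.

0.322

ω = 44.5 rad/s
x = r cosθ ⇒ ẍ = −rω² cosθ (ω constant).
|a| = rω²|cosθ| = 0.0233·(44.5)²·|cos 89.6°| = 0.32211 m/s².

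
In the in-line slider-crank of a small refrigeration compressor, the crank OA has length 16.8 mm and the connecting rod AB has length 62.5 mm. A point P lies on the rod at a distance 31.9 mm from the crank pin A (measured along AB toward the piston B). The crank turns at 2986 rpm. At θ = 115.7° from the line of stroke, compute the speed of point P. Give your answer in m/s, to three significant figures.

ω = 312.7 rad/s.  Crank-pin speed |V_A| = rω = 5.2532 m/s, perpendicular to OA.
Rod angle: sinφ = −(r/L) sinθ ⇒ φ = -14.017°; ω_rod = −rω cosθ/√(L²−r²sin²θ) = +37.569 rad/s.
V_P = V_A + ω_rod × AP, with AP = 0.0319 m along the rod.
Components: V_Px = −rω sinθ − a·ω_rod·sinφ = -4.4433 m/s;  V_Py = rω cosθ + a·ω_rod·cosφ = -1.1154 m/s.
|V_P| = √(V_Px² + V_Py²) = 4.5812 m/s.

4.58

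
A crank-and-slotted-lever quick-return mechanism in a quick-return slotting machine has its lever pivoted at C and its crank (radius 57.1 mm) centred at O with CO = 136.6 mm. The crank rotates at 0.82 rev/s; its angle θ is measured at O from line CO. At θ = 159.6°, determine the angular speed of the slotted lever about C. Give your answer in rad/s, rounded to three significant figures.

ω = 5.152 rad/s (from 0.82 rev/s).
Crank pin A relative to C: A = (d + r cosθ, r sinθ); lever angle φ = atan2(r sinθ, d + r cosθ).
Differentiating tanφ: φ̇ = rω(d cosθ + r)/(d² + r² + 2dr cosθ).
d² + r² + 2dr cosθ = |CA|² = 0.00729863 m²;  d cosθ + r = -0.070933 m.
|ω_lever| = |0.0571·5.152·-0.070933| / 0.00729863 = 2.8591 rad/s.

2.86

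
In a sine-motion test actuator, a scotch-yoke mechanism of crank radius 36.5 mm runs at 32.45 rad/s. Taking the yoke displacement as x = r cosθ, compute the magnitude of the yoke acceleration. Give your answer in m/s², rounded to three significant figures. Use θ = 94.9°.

3.28

ω = 32.45 rad/s
x = r cosθ ⇒ ẍ = −rω² cosθ (ω constant).
|a| = rω²|cosθ| = 0.0365·(32.45)²·|cos 94.9°| = 3.283 m/s².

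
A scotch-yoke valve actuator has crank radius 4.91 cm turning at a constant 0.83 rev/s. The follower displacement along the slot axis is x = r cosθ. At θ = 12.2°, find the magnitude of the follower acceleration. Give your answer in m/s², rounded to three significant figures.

1.31

ω = 5.215 rad/s (from 0.83 rev/s).
x = r cosθ ⇒ ẍ = −rω² cosθ (ω constant).
|a| = rω²|cosθ| = 0.0491·(5.215)²·|cos 12.2°| = 1.3052 m/s².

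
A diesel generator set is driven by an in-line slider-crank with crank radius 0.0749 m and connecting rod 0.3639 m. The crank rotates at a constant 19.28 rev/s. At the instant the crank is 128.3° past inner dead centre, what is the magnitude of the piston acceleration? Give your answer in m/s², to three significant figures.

732

ω = 2π·19.3 = 121.1 rad/s
x(θ) = r cosθ + √(L² − r² sin²θ); with ω constant, a = ω²·d²x/dθ².
d²x/dθ² = −r cosθ − r²(cos2θ)/√u − r⁴ sin²2θ/(4u^{3/2}),  u = L² − r² sin²θ = 0.128968 m².
Substituting r = 0.0749 m, L = 0.3639 m, θ = 128.3°: d²x/dθ² = +0.049881 m.
a = ω²·d²x/dθ² = (121.1)²·(+0.049881) = +732 m/s²;  |a| = 732 m/s².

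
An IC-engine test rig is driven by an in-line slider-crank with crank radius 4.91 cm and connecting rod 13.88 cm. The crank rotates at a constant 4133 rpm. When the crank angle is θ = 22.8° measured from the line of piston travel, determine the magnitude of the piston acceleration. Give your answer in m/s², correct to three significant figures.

10800

ω = 2π·4133/60 = 432.8 rad/s
x(θ) = r cosθ + √(L² − r² sin²θ); with ω constant, a = ω²·d²x/dθ².
d²x/dθ² = −r cosθ − r²(cos2θ)/√u − r⁴ sin²2θ/(4u^{3/2}),  u = L² − r² sin²θ = 0.0189034 m².
Substituting r = 0.0491 m, L = 0.1388 m, θ = 22.8°: d²x/dθ² = -0.057817 m.
a = ω²·d²x/dθ² = (432.8)²·(-0.057817) = -10830 m/s²;  |a| = 10830 m/s².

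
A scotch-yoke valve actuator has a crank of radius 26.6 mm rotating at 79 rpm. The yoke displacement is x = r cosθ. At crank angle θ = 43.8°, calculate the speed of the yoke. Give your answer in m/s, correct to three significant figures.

ω = 8.273 rad/s (from 79 rpm).
x = r cosθ ⇒ ẋ = −rω sinθ.
|v| = rω|sinθ| = 0.0266·8.273·|sin 43.8°| = 0.15231 m/s.

0.152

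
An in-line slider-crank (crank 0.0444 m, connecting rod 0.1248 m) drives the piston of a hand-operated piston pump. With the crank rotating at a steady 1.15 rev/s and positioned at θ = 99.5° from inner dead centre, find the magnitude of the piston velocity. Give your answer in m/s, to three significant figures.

0.297

ω = 2π·1.15 = 7.226 rad/s
For an in-line slider-crank, x = r cosθ + √(L² − r² sin²θ), so v = −rω sinθ·[1 + r cosθ/√(L² − r² sin²θ)].
With r = 0.0444 m, L = 0.1248 m, θ = 99.5°: √(L² − r² sin²θ) = 0.11686 m.
v = −0.0444·7.226·0.98629·[1 + 0.0444·-0.16505/0.11686] = -0.29658 m/s.
|v| = 0.29658 m/s.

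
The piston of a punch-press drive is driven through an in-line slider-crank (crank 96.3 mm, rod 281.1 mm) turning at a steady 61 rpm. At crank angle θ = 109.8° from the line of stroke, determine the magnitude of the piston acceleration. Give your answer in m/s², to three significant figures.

ω = 2π·61/60 = 6.388 rad/s
x(θ) = r cosθ + √(L² − r² sin²θ); with ω constant, a = ω²·d²x/dθ².
d²x/dθ² = −r cosθ − r²(cos2θ)/√u − r⁴ sin²2θ/(4u^{3/2}),  u = L² − r² sin²θ = 0.0708076 m².
Substituting r = 0.0963 m, L = 0.2811 m, θ = 109.8°: d²x/dθ² = +0.05901 m.
a = ω²·d²x/dθ² = (6.388)²·(+0.05901) = +2.4079 m/s²;  |a| = 2.4079 m/s².

2.41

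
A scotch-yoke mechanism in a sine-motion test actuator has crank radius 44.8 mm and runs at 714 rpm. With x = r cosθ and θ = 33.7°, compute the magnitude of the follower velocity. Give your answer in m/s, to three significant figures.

1.86

ω = 74.77 rad/s (from 714 rpm).
x = r cosθ ⇒ ẋ = −rω sinθ.
|v| = rω|sinθ| = 0.0448·74.77·|sin 33.7°| = 1.8586 m/s.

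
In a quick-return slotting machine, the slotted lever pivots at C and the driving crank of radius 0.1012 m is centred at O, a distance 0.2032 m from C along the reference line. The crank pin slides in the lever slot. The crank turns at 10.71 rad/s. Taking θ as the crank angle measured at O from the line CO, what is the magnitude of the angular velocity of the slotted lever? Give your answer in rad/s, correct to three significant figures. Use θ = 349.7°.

ω = 10.71 rad/s
Crank pin A relative to C: A = (d + r cosθ, r sinθ); lever angle φ = atan2(r sinθ, d + r cosθ).
Differentiating tanφ: φ̇ = rω(d cosθ + r)/(d² + r² + 2dr cosθ).
d² + r² + 2dr cosθ = |CA|² = 0.0919966 m²;  d cosθ + r = +0.30113 m.
|ω_lever| = |0.1012·10.71·+0.30113| / 0.0919966 = 3.5477 rad/s.

3.55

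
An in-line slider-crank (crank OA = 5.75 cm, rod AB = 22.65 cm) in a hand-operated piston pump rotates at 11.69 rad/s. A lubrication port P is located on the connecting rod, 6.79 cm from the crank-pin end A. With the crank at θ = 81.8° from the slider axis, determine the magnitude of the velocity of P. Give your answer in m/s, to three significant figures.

ω = 11.69 rad/s.  Crank-pin speed |V_A| = rω = 0.67217 m/s, perpendicular to OA.
Rod angle: sinφ = −(r/L) sinθ ⇒ φ = -14.553°; ω_rod = −rω cosθ/√(L²−r²sin²θ) = -0.4373 rad/s.
V_P = V_A + ω_rod × AP, with AP = 0.0679 m along the rod.
Components: V_Px = −rω sinθ − a·ω_rod·sinφ = -0.67276 m/s;  V_Py = rω cosθ + a·ω_rod·cosφ = +0.067131 m/s.
|V_P| = √(V_Px² + V_Py²) = 0.6761 m/s.

0.676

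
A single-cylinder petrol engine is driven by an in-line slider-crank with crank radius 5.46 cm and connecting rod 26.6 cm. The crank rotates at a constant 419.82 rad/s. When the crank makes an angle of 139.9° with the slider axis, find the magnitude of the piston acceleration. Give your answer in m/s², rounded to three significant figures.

7000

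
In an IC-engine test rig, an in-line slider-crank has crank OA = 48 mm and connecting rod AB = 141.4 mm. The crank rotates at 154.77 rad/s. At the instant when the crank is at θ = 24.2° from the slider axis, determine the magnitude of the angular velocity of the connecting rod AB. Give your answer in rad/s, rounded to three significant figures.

48.4

ω = 154.8 rad/s
The rod makes angle φ with the slider axis where L sinφ = r sinθ; differentiating, L cosφ·φ̇ = r ω cosθ.
L cosφ = √(L² − r² sin²θ) = 0.14002 m.
|ω_rod| = r ω |cosθ| / √(L² − r² sin²θ) = 0.048·154.8·0.91212/0.14002 = 48.392 rad/s.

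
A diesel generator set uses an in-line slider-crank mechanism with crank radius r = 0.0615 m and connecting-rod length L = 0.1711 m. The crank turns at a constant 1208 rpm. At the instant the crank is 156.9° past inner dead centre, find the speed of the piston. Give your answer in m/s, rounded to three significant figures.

ω = 2π·1208/60 = 126.5 rad/s
For an in-line slider-crank, x = r cosθ + √(L² − r² sin²θ), so v = −rω sinθ·[1 + r cosθ/√(L² − r² sin²θ)].
With r = 0.0615 m, L = 0.1711 m, θ = 156.9°: √(L² − r² sin²θ) = 0.16939 m.
v = −0.0615·126.5·0.39234·[1 + 0.0615·-0.91982/0.16939] = -2.033 m/s.
|v| = 2.033 m/s.

2.03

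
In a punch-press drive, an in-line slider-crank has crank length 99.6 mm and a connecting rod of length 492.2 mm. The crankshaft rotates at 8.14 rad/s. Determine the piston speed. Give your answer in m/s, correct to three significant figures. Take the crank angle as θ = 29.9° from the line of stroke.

0.475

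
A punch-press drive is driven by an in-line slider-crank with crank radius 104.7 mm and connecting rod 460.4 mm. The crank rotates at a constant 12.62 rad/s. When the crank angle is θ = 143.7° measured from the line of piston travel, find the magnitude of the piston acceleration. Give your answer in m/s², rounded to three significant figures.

12.2

ω = 12.62 rad/s
x(θ) = r cosθ + √(L² − r² sin²θ); with ω constant, a = ω²·d²x/dθ².
d²x/dθ² = −r cosθ − r²(cos2θ)/√u − r⁴ sin²2θ/(4u^{3/2}),  u = L² − r² sin²θ = 0.208126 m².
Substituting r = 0.1047 m, L = 0.4604 m, θ = 143.7°: d²x/dθ² = +0.076907 m.
a = ω²·d²x/dθ² = (12.62)²·(+0.076907) = +12.249 m/s²;  |a| = 12.249 m/s².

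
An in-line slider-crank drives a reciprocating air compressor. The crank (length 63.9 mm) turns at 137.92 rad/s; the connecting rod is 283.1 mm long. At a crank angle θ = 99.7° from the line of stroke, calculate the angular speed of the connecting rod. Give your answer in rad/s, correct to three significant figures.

5.38

ω = 137.9 rad/s
The rod makes angle φ with the slider axis where L sinφ = r sinθ; differentiating, L cosφ·φ̇ = r ω cosθ.
L cosφ = √(L² − r² sin²θ) = 0.276 m.
|ω_rod| = r ω |cosθ| / √(L² − r² sin²θ) = 0.0639·137.9·0.16849/0.276 = 5.38 rad/s.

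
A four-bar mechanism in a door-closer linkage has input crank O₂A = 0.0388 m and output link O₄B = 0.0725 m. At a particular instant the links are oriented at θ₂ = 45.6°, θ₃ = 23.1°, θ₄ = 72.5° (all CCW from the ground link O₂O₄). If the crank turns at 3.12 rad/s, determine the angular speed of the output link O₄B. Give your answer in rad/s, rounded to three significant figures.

0.842

ω₂ = 3.12 rad/s
Differentiating the loop-closure r₂e^{iθ₂}+r₃e^{iθ₃}=r₁+r₄e^{iθ₄} gives r₂ω₂e^{iθ₂}+r₃ω₃e^{iθ₃}=r₄ω₄e^{iθ₄}.
Eliminating the other unknown: ω₄ = r₂ω₂ sin(θ₂−θ₃) / [r₄ sin(θ₄−θ₃)].
Numerator sine = +0.38268; denominator sine = +0.75927.
Result = 0.0388·3.12·(+0.38268) / (0.0725·(+0.75927)) = +0.84157 rad/s; magnitude 0.84157 rad/s.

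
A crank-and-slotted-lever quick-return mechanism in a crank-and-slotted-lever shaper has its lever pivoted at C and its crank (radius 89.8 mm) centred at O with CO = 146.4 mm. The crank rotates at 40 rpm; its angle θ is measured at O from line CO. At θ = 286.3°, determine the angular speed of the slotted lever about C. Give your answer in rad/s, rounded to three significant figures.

1.34

ω = 4.189 rad/s (from 40 rpm).
Crank pin A relative to C: A = (d + r cosθ, r sinθ); lever angle φ = atan2(r sinθ, d + r cosθ).
Differentiating tanφ: φ̇ = rω(d cosθ + r)/(d² + r² + 2dr cosθ).
d² + r² + 2dr cosθ = |CA|² = 0.0368767 m²;  d cosθ + r = +0.13089 m.
|ω_lever| = |0.0898·4.189·+0.13089| / 0.0368767 = 1.3351 rad/s.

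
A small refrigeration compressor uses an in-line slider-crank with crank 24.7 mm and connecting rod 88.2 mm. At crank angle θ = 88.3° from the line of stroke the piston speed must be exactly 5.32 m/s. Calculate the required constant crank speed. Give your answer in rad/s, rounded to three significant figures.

For an in-line slider-crank, |v_piston| = rω|sinθ|·[1 + r cosθ/√(L² − r² sin²θ)].
With r = 0.0247 m, L = 0.0882 m, θ = 88.3°: the bracketed kinematic factor |dx/dθ| = 0.024903 m.
ω = v/|dx/dθ| = 5.32/0.024903 = 213.63 rad/s.

214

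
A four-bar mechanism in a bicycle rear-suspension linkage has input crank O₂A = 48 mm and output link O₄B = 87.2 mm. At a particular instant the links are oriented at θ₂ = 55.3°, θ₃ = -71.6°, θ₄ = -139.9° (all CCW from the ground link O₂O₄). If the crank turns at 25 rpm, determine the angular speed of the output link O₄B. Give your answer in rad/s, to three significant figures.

ω₂ = 2.618 rad/s (from 25 rpm).
Differentiating the loop-closure r₂e^{iθ₂}+r₃e^{iθ₃}=r₁+r₄e^{iθ₄} gives r₂ω₂e^{iθ₂}+r₃ω₃e^{iθ₃}=r₄ω₄e^{iθ₄}.
Eliminating the other unknown: ω₄ = r₂ω₂ sin(θ₂−θ₃) / [r₄ sin(θ₄−θ₃)].
Numerator sine = +0.79968; denominator sine = -0.92913.
Result = 0.048·2.618·(+0.79968) / (0.0872·(-0.92913)) = -1.2403 rad/s; magnitude 1.2403 rad/s.

1.24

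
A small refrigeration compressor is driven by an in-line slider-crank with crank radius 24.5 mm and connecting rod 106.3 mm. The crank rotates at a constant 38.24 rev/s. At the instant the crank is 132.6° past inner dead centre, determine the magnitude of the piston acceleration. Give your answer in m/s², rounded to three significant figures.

981

ω = 2π·38.2 = 240.3 rad/s
x(θ) = r cosθ + √(L² − r² sin²θ); with ω constant, a = ω²·d²x/dθ².
d²x/dθ² = −r cosθ − r²(cos2θ)/√u − r⁴ sin²2θ/(4u^{3/2}),  u = L² − r² sin²θ = 0.0109745 m².
Substituting r = 0.0245 m, L = 0.1063 m, θ = 132.6°: d²x/dθ² = +0.016985 m.
a = ω²·d²x/dθ² = (240.3)²·(+0.016985) = +980.54 m/s²;  |a| = 980.54 m/s².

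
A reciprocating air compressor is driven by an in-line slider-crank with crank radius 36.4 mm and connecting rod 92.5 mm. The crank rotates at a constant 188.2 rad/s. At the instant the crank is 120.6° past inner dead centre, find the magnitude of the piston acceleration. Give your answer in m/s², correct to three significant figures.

898

ω = 188.2 rad/s
x(θ) = r cosθ + √(L² − r² sin²θ); with ω constant, a = ω²·d²x/dθ².
d²x/dθ² = −r cosθ − r²(cos2θ)/√u − r⁴ sin²2θ/(4u^{3/2}),  u = L² − r² sin²θ = 0.00757462 m².
Substituting r = 0.0364 m, L = 0.0925 m, θ = 120.6°: d²x/dθ² = +0.025352 m.
a = ω²·d²x/dθ² = (188.2)²·(+0.025352) = +897.95 m/s²;  |a| = 897.95 m/s².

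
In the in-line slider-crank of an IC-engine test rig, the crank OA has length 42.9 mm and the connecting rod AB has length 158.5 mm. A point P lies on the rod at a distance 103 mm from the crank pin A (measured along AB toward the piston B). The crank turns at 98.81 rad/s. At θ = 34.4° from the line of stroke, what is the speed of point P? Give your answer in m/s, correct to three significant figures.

3.01

ω = 98.81 rad/s.  Crank-pin speed |V_A| = rω = 4.2389 m/s, perpendicular to OA.
Rod angle: sinφ = −(r/L) sinθ ⇒ φ = -8.796°; ω_rod = −rω cosθ/√(L²−r²sin²θ) = -22.33 rad/s.
V_P = V_A + ω_rod × AP, with AP = 0.103 m along the rod.
Components: V_Px = −rω sinθ − a·ω_rod·sinφ = -2.7466 m/s;  V_Py = rω cosθ + a·ω_rod·cosφ = +1.2247 m/s.
|V_P| = √(V_Px² + V_Py²) = 3.0072 m/s.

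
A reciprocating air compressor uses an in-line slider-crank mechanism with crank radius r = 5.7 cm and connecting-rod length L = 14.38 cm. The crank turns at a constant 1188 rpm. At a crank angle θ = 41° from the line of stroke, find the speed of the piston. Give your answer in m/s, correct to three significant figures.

ω = 2π·1188/60 = 124.4 rad/s
For an in-line slider-crank, x = r cosθ + √(L² − r² sin²θ), so v = −rω sinθ·[1 + r cosθ/√(L² − r² sin²θ)].
With r = 0.057 m, L = 0.1438 m, θ = 41°: √(L² − r² sin²θ) = 0.13885 m.
v = −0.057·124.4·0.65606·[1 + 0.057·0.75471/0.13885] = -6.0936 m/s.
|v| = 6.0936 m/s.

6.09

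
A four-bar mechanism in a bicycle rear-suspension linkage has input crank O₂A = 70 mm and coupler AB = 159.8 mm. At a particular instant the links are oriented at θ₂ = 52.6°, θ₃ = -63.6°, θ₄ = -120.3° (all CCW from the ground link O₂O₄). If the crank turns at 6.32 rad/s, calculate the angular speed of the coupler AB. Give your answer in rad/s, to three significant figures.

ω₂ = 6.32 rad/s
Differentiating the loop-closure r₂e^{iθ₂}+r₃e^{iθ₃}=r₁+r₄e^{iθ₄} gives r₂ω₂e^{iθ₂}+r₃ω₃e^{iθ₃}=r₄ω₄e^{iθ₄}.
Eliminating the other unknown: ω₃ = r₂ω₂ sin(θ₄−θ₂) / [r₃ sin(θ₃−θ₄)].
Numerator sine = -0.12360; denominator sine = +0.83581.
Result = 0.07·6.32·(-0.12360) / (0.1598·(+0.83581)) = -0.40941 rad/s; magnitude 0.40941 rad/s.

0.409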